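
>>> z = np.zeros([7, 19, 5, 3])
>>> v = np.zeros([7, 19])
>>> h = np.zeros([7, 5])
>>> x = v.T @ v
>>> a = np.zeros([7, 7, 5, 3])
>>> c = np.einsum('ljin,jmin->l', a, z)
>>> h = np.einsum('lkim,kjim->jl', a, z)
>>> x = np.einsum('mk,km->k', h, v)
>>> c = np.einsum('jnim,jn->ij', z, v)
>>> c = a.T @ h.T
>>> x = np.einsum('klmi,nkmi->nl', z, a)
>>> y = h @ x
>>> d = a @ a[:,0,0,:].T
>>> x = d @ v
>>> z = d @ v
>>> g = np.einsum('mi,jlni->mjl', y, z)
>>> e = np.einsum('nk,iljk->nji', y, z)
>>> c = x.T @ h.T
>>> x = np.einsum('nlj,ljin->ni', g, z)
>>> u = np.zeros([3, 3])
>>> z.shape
(7, 7, 5, 19)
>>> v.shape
(7, 19)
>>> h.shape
(19, 7)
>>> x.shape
(19, 5)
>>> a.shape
(7, 7, 5, 3)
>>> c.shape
(19, 5, 7, 19)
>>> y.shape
(19, 19)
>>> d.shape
(7, 7, 5, 7)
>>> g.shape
(19, 7, 7)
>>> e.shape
(19, 5, 7)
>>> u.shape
(3, 3)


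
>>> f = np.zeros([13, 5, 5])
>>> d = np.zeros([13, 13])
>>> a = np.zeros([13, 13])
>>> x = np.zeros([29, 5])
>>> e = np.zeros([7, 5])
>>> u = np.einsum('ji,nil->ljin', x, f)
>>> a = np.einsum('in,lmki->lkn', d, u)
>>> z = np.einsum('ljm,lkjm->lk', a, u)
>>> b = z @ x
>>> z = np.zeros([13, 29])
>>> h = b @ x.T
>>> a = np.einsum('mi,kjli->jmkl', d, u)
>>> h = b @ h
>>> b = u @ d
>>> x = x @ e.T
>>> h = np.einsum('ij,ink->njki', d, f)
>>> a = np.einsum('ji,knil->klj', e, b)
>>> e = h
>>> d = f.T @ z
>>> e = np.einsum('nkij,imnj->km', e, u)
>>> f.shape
(13, 5, 5)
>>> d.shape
(5, 5, 29)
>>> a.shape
(5, 13, 7)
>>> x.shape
(29, 7)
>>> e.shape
(13, 29)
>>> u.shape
(5, 29, 5, 13)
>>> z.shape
(13, 29)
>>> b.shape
(5, 29, 5, 13)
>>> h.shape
(5, 13, 5, 13)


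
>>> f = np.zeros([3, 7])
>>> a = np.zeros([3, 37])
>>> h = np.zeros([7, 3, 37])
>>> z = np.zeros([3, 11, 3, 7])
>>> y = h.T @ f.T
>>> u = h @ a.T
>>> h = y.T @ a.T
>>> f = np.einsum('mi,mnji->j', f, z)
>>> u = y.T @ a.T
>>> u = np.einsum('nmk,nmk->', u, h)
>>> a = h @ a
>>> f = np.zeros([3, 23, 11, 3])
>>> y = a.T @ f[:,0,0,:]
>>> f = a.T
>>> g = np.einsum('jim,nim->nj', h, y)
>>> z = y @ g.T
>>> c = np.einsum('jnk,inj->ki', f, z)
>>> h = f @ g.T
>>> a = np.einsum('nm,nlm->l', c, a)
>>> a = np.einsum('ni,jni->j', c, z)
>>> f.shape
(37, 3, 3)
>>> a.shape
(37,)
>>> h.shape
(37, 3, 37)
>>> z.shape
(37, 3, 37)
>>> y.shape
(37, 3, 3)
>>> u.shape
()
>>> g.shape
(37, 3)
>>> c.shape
(3, 37)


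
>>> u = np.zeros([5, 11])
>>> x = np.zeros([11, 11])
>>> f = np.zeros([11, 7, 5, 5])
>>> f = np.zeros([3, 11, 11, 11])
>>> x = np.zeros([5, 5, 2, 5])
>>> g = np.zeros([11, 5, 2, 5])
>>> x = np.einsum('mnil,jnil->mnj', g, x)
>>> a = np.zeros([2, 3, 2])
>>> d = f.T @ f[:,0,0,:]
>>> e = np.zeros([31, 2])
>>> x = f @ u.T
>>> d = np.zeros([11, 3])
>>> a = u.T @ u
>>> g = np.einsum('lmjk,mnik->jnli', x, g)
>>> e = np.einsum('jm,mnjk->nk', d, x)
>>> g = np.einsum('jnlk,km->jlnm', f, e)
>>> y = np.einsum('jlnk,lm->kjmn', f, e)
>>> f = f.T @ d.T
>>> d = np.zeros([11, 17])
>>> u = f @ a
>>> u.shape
(11, 11, 11, 11)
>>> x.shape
(3, 11, 11, 5)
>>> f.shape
(11, 11, 11, 11)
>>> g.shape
(3, 11, 11, 5)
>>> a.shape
(11, 11)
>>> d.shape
(11, 17)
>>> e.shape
(11, 5)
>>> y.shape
(11, 3, 5, 11)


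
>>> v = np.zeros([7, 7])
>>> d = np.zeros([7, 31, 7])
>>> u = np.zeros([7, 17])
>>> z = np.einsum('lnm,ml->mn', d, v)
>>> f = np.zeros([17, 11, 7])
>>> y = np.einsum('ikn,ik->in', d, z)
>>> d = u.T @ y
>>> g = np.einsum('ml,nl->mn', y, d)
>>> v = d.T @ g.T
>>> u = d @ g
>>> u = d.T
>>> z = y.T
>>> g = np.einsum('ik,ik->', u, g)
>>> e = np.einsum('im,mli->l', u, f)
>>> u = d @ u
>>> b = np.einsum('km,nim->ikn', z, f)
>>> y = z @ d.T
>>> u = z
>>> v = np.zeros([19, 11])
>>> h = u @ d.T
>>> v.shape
(19, 11)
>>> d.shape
(17, 7)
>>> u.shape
(7, 7)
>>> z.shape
(7, 7)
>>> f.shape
(17, 11, 7)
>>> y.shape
(7, 17)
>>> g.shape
()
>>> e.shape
(11,)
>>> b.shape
(11, 7, 17)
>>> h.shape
(7, 17)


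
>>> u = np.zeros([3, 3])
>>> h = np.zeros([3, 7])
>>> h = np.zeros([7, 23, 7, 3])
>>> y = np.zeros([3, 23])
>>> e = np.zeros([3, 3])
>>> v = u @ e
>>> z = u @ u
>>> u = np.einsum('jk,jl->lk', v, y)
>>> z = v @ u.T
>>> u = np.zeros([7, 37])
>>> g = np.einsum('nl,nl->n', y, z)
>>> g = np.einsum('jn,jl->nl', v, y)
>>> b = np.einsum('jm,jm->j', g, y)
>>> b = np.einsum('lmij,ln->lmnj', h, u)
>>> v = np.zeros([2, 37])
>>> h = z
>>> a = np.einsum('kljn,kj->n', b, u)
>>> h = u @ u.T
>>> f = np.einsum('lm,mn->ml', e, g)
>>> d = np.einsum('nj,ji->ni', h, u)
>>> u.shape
(7, 37)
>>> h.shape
(7, 7)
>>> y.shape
(3, 23)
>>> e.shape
(3, 3)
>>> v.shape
(2, 37)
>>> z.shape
(3, 23)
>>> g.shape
(3, 23)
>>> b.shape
(7, 23, 37, 3)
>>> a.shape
(3,)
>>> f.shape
(3, 3)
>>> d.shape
(7, 37)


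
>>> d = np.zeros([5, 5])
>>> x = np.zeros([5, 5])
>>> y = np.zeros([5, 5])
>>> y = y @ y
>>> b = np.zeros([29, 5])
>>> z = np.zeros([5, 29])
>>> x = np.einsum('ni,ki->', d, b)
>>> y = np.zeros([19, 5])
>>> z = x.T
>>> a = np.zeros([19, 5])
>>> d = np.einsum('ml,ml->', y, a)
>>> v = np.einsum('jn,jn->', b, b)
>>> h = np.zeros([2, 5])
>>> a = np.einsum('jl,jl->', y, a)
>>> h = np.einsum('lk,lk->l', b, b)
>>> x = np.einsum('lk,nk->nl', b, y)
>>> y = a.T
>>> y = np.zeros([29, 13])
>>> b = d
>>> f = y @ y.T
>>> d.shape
()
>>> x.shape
(19, 29)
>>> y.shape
(29, 13)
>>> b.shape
()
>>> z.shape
()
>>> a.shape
()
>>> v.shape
()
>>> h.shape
(29,)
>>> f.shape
(29, 29)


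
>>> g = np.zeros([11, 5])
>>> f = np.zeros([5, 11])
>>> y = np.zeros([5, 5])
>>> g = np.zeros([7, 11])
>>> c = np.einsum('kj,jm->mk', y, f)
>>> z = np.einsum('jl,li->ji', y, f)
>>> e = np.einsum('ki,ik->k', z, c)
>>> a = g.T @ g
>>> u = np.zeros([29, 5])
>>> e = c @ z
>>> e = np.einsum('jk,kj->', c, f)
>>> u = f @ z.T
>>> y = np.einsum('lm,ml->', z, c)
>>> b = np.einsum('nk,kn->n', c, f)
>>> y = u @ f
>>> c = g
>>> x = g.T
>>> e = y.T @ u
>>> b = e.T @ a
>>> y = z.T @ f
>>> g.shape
(7, 11)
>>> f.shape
(5, 11)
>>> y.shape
(11, 11)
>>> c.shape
(7, 11)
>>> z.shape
(5, 11)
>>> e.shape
(11, 5)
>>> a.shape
(11, 11)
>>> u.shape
(5, 5)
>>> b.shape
(5, 11)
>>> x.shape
(11, 7)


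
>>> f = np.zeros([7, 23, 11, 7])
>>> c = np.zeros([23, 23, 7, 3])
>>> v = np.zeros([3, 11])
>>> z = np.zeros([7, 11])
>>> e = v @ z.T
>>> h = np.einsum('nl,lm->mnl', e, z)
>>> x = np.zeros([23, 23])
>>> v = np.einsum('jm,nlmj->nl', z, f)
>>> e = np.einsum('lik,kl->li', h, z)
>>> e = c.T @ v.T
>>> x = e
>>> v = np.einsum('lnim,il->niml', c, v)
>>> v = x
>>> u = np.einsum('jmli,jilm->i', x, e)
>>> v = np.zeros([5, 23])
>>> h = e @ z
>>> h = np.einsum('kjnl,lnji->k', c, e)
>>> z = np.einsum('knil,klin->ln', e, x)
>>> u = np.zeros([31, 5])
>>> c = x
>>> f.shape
(7, 23, 11, 7)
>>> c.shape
(3, 7, 23, 7)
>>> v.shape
(5, 23)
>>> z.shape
(7, 7)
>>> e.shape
(3, 7, 23, 7)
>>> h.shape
(23,)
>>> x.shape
(3, 7, 23, 7)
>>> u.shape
(31, 5)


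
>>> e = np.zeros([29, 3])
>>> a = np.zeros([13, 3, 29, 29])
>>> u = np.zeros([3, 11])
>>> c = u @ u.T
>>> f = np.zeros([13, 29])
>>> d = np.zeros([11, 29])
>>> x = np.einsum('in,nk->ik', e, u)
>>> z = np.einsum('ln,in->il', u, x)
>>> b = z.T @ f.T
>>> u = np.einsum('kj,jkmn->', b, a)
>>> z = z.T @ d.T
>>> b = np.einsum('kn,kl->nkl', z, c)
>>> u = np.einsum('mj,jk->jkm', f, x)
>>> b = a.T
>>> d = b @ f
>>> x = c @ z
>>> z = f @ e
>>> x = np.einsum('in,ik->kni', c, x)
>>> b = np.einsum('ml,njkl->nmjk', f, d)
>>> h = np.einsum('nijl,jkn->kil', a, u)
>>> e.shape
(29, 3)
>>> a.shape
(13, 3, 29, 29)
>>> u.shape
(29, 11, 13)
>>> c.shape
(3, 3)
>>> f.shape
(13, 29)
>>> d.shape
(29, 29, 3, 29)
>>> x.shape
(11, 3, 3)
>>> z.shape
(13, 3)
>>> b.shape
(29, 13, 29, 3)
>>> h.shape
(11, 3, 29)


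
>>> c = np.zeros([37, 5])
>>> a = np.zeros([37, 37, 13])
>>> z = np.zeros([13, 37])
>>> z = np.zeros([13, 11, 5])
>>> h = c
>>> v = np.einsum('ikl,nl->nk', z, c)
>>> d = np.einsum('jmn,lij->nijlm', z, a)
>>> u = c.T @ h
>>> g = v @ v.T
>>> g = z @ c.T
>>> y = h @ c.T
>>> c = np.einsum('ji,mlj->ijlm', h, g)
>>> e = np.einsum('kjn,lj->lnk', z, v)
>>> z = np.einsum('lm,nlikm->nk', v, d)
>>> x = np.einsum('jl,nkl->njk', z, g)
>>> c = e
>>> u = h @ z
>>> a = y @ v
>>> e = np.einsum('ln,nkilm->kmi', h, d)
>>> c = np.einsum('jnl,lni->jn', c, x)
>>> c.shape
(37, 5)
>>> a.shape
(37, 11)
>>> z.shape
(5, 37)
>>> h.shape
(37, 5)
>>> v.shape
(37, 11)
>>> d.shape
(5, 37, 13, 37, 11)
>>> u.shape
(37, 37)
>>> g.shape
(13, 11, 37)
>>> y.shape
(37, 37)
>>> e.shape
(37, 11, 13)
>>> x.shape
(13, 5, 11)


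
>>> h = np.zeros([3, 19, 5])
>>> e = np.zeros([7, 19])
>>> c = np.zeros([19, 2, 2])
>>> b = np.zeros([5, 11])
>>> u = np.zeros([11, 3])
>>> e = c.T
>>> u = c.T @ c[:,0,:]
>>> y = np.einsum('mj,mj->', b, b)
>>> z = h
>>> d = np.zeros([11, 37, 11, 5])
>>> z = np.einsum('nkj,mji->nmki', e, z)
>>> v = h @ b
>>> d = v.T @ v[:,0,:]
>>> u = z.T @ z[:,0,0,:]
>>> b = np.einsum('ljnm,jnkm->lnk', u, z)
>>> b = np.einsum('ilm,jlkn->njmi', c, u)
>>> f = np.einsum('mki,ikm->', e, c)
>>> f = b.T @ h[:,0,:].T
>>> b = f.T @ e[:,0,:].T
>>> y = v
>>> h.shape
(3, 19, 5)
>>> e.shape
(2, 2, 19)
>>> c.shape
(19, 2, 2)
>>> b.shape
(3, 5, 2, 2)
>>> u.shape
(5, 2, 3, 5)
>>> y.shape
(3, 19, 11)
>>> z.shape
(2, 3, 2, 5)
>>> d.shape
(11, 19, 11)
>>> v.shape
(3, 19, 11)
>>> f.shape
(19, 2, 5, 3)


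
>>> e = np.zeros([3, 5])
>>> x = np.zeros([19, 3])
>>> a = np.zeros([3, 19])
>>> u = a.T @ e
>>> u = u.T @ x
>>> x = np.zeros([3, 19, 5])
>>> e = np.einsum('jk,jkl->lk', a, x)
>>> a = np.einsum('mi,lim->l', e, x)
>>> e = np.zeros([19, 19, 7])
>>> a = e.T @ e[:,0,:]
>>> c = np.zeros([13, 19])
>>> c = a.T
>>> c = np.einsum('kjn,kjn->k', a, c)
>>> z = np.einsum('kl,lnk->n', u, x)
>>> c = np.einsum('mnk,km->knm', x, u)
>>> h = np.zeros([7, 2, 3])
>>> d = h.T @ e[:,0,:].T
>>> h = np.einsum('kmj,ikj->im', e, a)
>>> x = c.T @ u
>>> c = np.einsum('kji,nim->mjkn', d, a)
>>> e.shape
(19, 19, 7)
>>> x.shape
(3, 19, 3)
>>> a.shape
(7, 19, 7)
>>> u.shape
(5, 3)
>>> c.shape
(7, 2, 3, 7)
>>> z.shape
(19,)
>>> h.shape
(7, 19)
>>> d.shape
(3, 2, 19)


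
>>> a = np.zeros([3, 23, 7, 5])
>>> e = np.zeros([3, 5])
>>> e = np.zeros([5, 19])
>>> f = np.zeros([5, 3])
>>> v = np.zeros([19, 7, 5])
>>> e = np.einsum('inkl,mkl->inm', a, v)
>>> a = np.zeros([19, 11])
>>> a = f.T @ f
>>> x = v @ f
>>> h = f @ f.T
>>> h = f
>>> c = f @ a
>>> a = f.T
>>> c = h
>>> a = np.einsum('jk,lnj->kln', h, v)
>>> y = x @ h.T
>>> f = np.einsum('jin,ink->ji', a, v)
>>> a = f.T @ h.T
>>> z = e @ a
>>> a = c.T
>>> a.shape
(3, 5)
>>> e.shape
(3, 23, 19)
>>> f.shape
(3, 19)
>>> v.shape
(19, 7, 5)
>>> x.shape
(19, 7, 3)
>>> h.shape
(5, 3)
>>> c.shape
(5, 3)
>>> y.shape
(19, 7, 5)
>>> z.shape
(3, 23, 5)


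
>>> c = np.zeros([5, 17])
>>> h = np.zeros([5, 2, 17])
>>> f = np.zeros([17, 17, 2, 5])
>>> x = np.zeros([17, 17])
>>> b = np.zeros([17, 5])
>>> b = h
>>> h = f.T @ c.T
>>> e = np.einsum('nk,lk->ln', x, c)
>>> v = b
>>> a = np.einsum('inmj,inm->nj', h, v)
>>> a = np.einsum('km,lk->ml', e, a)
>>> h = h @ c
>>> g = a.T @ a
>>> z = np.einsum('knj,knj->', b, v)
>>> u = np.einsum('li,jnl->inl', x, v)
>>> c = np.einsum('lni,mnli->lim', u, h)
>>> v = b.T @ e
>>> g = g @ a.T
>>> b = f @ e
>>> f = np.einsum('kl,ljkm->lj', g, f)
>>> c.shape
(17, 17, 5)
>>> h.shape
(5, 2, 17, 17)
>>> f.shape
(17, 17)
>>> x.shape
(17, 17)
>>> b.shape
(17, 17, 2, 17)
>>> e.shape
(5, 17)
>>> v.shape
(17, 2, 17)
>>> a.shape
(17, 2)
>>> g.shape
(2, 17)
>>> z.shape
()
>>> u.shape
(17, 2, 17)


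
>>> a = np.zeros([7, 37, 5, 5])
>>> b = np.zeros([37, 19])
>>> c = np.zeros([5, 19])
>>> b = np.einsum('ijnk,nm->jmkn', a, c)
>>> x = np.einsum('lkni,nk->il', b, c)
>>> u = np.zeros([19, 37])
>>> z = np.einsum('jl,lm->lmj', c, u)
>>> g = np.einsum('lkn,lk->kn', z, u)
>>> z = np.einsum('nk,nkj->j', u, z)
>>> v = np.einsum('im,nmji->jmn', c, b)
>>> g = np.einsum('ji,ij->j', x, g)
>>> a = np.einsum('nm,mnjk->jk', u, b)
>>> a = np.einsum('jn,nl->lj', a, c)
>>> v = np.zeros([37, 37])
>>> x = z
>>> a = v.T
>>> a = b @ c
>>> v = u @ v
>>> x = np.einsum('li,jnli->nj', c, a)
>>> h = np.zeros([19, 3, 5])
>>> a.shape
(37, 19, 5, 19)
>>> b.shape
(37, 19, 5, 5)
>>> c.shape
(5, 19)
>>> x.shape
(19, 37)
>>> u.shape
(19, 37)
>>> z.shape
(5,)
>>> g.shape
(5,)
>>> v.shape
(19, 37)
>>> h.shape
(19, 3, 5)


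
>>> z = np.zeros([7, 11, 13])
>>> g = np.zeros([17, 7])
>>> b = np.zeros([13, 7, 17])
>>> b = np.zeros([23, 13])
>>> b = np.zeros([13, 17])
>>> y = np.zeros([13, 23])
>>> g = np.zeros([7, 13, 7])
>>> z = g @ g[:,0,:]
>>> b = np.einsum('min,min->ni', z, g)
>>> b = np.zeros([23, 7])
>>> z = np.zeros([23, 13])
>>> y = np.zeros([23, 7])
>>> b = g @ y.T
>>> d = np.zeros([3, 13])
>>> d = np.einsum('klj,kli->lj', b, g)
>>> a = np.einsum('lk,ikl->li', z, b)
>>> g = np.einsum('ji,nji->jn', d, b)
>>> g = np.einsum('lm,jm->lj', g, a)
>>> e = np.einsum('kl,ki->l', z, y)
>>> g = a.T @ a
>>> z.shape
(23, 13)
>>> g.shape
(7, 7)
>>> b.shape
(7, 13, 23)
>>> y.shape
(23, 7)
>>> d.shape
(13, 23)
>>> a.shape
(23, 7)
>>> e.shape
(13,)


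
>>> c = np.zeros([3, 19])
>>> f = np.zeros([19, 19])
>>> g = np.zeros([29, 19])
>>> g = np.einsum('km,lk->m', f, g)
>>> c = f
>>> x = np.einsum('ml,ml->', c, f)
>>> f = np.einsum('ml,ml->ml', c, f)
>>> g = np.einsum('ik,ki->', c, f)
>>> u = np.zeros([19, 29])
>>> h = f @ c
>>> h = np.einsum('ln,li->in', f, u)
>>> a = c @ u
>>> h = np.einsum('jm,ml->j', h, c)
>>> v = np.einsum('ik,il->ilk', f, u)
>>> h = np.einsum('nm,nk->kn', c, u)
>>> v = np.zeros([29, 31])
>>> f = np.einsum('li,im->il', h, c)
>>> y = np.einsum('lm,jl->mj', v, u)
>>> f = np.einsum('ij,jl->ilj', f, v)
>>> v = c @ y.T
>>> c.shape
(19, 19)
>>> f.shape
(19, 31, 29)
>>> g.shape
()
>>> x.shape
()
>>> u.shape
(19, 29)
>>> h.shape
(29, 19)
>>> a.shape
(19, 29)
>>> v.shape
(19, 31)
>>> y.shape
(31, 19)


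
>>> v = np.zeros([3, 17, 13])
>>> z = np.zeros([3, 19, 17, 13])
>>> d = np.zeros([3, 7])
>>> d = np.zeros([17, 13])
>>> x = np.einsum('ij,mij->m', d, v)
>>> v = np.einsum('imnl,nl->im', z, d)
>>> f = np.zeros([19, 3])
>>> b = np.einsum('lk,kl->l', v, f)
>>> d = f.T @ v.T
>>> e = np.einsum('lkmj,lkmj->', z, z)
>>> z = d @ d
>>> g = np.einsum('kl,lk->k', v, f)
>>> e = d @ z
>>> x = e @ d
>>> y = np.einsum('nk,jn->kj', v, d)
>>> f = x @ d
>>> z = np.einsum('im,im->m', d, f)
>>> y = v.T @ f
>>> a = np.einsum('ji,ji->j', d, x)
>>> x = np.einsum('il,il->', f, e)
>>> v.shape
(3, 19)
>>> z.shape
(3,)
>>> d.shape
(3, 3)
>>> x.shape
()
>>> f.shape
(3, 3)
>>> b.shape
(3,)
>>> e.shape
(3, 3)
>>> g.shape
(3,)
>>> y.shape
(19, 3)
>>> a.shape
(3,)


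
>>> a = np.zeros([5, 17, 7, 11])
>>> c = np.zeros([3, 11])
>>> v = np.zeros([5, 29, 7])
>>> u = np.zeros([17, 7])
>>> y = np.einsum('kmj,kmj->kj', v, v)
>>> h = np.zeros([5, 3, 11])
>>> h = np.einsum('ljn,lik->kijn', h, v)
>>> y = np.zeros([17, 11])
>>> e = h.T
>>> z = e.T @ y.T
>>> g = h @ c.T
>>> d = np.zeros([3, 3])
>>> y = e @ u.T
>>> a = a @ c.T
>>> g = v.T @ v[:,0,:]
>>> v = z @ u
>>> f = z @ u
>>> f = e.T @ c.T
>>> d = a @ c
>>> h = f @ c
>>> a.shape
(5, 17, 7, 3)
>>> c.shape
(3, 11)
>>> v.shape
(7, 29, 3, 7)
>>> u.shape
(17, 7)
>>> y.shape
(11, 3, 29, 17)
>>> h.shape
(7, 29, 3, 11)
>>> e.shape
(11, 3, 29, 7)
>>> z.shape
(7, 29, 3, 17)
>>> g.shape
(7, 29, 7)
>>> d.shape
(5, 17, 7, 11)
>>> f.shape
(7, 29, 3, 3)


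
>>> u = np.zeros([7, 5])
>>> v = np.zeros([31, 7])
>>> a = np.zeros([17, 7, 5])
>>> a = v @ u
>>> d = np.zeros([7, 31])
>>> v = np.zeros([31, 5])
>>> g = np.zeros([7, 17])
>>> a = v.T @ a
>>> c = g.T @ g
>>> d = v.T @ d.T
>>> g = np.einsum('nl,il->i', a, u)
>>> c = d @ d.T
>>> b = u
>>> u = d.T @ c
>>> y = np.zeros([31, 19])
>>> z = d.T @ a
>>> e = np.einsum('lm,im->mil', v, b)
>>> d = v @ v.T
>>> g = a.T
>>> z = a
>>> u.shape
(7, 5)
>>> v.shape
(31, 5)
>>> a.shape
(5, 5)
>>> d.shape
(31, 31)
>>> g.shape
(5, 5)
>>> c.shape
(5, 5)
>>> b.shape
(7, 5)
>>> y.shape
(31, 19)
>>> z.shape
(5, 5)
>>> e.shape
(5, 7, 31)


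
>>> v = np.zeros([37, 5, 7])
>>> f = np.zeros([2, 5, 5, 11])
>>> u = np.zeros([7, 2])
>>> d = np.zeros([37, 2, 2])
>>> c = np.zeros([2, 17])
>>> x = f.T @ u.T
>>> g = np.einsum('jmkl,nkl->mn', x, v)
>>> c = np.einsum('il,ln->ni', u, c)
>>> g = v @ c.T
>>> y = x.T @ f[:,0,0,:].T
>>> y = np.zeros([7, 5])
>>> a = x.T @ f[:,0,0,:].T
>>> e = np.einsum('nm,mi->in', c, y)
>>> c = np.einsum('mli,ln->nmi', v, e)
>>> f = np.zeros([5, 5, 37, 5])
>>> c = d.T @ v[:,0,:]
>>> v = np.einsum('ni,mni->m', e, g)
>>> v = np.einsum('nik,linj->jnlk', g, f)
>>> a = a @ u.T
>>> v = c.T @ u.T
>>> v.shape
(7, 2, 7)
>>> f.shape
(5, 5, 37, 5)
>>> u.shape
(7, 2)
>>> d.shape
(37, 2, 2)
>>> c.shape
(2, 2, 7)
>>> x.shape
(11, 5, 5, 7)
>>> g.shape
(37, 5, 17)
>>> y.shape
(7, 5)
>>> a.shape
(7, 5, 5, 7)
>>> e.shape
(5, 17)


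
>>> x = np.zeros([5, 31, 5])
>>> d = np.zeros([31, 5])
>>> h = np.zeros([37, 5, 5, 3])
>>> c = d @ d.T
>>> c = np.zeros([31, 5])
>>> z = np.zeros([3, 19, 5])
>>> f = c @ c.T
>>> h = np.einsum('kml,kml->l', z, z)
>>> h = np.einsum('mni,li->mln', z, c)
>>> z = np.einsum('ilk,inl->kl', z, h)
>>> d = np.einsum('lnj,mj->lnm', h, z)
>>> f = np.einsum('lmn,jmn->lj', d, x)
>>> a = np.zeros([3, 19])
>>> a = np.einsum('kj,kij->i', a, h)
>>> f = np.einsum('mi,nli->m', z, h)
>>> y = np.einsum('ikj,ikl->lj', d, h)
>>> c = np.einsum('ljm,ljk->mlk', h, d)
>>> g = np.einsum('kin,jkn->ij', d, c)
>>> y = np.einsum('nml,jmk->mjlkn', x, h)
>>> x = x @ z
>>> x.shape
(5, 31, 19)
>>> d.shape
(3, 31, 5)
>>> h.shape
(3, 31, 19)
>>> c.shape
(19, 3, 5)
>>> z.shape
(5, 19)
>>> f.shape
(5,)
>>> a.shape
(31,)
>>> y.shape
(31, 3, 5, 19, 5)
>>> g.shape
(31, 19)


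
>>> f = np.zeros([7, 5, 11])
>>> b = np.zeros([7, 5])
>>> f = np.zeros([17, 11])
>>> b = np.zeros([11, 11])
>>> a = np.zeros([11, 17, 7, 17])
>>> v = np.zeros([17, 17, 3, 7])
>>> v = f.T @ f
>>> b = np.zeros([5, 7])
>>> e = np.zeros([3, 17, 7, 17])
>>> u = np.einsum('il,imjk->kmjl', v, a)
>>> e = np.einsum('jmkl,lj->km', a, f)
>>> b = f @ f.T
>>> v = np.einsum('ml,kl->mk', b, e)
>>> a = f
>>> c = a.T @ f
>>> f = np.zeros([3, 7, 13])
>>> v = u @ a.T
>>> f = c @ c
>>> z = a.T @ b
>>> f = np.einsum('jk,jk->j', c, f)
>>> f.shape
(11,)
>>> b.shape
(17, 17)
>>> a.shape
(17, 11)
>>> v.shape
(17, 17, 7, 17)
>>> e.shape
(7, 17)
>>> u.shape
(17, 17, 7, 11)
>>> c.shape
(11, 11)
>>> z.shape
(11, 17)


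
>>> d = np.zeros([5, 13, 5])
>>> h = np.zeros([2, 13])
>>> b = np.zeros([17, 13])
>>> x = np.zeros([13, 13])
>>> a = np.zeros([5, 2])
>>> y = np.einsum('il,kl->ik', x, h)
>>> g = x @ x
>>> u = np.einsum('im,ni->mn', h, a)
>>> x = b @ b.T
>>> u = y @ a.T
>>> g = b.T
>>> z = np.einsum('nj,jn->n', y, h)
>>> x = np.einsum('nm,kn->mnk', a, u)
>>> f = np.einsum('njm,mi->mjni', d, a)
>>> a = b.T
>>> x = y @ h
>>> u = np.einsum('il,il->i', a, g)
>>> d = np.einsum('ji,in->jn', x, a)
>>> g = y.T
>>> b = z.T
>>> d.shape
(13, 17)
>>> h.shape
(2, 13)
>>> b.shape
(13,)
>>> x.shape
(13, 13)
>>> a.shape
(13, 17)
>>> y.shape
(13, 2)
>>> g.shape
(2, 13)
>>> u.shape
(13,)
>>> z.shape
(13,)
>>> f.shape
(5, 13, 5, 2)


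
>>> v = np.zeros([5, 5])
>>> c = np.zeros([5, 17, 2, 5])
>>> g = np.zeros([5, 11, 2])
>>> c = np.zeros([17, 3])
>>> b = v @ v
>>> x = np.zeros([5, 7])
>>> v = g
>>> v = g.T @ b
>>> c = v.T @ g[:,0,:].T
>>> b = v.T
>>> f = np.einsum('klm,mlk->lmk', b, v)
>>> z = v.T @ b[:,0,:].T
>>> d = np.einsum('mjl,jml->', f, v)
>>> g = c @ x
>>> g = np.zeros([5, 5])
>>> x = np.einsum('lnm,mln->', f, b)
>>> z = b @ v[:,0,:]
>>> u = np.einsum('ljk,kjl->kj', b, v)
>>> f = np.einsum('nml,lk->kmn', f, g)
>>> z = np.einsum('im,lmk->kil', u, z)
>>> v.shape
(2, 11, 5)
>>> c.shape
(5, 11, 5)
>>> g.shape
(5, 5)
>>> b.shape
(5, 11, 2)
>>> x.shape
()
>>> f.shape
(5, 2, 11)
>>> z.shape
(5, 2, 5)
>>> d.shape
()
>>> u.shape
(2, 11)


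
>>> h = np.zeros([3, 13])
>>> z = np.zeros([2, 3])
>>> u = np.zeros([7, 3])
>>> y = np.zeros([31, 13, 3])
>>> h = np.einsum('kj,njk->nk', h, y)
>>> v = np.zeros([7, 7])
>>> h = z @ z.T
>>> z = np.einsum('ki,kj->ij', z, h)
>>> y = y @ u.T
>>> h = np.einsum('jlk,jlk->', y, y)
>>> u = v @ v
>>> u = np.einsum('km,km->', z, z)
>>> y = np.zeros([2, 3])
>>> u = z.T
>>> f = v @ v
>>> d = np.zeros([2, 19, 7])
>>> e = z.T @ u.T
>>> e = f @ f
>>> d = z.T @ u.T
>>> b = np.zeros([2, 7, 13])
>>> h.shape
()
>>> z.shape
(3, 2)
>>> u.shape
(2, 3)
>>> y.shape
(2, 3)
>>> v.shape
(7, 7)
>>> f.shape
(7, 7)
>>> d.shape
(2, 2)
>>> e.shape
(7, 7)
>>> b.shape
(2, 7, 13)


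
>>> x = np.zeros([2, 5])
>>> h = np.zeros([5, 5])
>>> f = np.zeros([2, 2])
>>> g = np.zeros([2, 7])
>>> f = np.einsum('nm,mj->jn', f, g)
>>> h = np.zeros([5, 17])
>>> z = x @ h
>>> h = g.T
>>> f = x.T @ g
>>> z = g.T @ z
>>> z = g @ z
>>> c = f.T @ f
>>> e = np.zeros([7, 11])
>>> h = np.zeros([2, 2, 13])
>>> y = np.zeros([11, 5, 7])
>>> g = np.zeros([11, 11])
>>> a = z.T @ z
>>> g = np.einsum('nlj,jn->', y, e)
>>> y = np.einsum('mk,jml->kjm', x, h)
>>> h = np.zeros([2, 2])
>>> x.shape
(2, 5)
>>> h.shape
(2, 2)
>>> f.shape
(5, 7)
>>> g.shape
()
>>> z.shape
(2, 17)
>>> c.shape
(7, 7)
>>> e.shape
(7, 11)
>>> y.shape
(5, 2, 2)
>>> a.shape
(17, 17)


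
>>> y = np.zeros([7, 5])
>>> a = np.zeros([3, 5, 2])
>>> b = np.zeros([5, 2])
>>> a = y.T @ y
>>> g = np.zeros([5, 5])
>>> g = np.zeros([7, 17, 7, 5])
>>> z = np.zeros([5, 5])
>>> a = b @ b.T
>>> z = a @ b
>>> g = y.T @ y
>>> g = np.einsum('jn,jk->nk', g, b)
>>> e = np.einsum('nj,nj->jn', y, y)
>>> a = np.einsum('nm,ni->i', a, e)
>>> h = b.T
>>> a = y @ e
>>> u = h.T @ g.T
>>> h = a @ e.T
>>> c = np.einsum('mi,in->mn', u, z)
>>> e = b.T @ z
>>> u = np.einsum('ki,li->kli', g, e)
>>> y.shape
(7, 5)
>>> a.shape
(7, 7)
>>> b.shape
(5, 2)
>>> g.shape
(5, 2)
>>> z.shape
(5, 2)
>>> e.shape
(2, 2)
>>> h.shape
(7, 5)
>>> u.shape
(5, 2, 2)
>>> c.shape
(5, 2)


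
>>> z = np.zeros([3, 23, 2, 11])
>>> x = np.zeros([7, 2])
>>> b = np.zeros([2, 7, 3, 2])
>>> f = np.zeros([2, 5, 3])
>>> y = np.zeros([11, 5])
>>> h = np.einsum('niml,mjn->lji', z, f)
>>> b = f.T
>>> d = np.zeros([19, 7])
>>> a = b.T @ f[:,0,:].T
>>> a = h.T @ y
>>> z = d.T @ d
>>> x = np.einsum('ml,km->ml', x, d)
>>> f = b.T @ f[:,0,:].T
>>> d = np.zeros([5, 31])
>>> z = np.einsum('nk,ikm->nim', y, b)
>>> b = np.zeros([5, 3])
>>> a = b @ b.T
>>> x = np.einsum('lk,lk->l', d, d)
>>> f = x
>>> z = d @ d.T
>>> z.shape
(5, 5)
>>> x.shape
(5,)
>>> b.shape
(5, 3)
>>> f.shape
(5,)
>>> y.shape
(11, 5)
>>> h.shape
(11, 5, 23)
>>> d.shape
(5, 31)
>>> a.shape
(5, 5)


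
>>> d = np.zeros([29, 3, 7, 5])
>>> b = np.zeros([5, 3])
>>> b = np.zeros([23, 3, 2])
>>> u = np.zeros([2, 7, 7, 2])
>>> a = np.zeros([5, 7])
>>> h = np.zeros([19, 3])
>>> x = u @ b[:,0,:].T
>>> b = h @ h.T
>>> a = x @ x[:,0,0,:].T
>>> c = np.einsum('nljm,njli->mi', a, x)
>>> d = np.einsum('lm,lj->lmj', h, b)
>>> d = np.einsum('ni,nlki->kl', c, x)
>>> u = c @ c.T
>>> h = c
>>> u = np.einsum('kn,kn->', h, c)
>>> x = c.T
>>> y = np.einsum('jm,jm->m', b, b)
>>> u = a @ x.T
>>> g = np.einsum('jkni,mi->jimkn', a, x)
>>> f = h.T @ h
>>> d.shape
(7, 7)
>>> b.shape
(19, 19)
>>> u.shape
(2, 7, 7, 23)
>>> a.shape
(2, 7, 7, 2)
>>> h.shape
(2, 23)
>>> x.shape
(23, 2)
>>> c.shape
(2, 23)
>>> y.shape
(19,)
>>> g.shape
(2, 2, 23, 7, 7)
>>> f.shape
(23, 23)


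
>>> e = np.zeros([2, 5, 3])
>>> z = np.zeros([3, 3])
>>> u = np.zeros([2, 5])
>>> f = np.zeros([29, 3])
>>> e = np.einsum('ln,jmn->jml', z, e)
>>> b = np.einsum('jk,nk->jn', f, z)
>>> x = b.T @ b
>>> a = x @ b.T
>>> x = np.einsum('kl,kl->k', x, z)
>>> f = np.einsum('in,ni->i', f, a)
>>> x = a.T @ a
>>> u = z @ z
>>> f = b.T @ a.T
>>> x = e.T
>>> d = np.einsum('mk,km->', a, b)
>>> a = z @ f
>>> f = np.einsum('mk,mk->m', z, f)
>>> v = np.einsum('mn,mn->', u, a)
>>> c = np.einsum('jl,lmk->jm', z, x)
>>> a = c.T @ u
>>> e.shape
(2, 5, 3)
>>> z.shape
(3, 3)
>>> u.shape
(3, 3)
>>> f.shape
(3,)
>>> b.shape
(29, 3)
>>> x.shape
(3, 5, 2)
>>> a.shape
(5, 3)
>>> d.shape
()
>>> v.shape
()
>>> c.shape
(3, 5)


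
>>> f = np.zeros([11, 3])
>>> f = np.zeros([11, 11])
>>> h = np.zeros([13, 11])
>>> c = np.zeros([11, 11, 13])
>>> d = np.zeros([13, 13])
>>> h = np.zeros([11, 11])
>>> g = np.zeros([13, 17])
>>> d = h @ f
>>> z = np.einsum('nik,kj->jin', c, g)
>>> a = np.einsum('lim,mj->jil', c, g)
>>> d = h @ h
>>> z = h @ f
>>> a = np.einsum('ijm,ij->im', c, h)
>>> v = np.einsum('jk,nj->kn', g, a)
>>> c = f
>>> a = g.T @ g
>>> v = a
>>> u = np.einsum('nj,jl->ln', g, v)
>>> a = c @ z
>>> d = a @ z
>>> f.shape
(11, 11)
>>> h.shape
(11, 11)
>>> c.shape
(11, 11)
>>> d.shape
(11, 11)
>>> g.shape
(13, 17)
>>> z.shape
(11, 11)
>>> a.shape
(11, 11)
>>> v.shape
(17, 17)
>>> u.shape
(17, 13)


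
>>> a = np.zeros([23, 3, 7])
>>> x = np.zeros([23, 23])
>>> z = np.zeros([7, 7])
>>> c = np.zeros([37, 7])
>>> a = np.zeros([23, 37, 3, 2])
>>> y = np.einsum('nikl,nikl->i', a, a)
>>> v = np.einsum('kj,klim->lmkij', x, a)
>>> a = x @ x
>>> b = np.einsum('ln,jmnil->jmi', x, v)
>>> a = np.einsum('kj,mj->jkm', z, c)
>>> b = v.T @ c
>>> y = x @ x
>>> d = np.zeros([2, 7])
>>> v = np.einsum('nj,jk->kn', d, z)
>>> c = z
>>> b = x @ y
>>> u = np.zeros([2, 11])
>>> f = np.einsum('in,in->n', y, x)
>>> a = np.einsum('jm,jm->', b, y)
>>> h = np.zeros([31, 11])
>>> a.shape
()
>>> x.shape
(23, 23)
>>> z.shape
(7, 7)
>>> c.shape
(7, 7)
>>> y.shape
(23, 23)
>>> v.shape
(7, 2)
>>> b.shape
(23, 23)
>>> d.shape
(2, 7)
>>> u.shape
(2, 11)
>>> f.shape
(23,)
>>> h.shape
(31, 11)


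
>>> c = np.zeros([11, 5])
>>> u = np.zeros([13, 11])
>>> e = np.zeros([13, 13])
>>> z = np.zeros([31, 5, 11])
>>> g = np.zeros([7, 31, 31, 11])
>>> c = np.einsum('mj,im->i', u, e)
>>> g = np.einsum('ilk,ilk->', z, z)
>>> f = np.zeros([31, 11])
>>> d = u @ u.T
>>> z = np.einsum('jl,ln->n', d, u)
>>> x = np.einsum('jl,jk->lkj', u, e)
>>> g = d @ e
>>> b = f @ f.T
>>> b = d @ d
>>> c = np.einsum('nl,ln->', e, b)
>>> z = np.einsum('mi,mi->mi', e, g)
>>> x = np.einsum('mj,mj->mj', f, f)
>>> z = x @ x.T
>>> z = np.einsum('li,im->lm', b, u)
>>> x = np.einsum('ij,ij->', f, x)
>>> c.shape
()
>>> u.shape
(13, 11)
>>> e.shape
(13, 13)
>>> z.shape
(13, 11)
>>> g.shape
(13, 13)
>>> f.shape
(31, 11)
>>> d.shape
(13, 13)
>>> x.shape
()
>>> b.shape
(13, 13)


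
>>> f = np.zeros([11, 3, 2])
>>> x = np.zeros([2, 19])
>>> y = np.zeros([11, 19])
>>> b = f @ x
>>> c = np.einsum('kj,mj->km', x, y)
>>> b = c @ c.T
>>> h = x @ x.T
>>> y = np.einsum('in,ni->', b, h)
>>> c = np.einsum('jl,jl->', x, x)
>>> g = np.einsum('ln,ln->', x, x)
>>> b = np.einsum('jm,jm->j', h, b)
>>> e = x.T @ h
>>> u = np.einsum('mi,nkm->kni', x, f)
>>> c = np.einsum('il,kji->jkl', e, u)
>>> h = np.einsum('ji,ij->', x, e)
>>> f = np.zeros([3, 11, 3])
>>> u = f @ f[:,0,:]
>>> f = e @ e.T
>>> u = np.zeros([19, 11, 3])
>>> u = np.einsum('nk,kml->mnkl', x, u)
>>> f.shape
(19, 19)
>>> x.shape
(2, 19)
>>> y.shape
()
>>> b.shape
(2,)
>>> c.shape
(11, 3, 2)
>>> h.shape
()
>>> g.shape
()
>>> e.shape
(19, 2)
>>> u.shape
(11, 2, 19, 3)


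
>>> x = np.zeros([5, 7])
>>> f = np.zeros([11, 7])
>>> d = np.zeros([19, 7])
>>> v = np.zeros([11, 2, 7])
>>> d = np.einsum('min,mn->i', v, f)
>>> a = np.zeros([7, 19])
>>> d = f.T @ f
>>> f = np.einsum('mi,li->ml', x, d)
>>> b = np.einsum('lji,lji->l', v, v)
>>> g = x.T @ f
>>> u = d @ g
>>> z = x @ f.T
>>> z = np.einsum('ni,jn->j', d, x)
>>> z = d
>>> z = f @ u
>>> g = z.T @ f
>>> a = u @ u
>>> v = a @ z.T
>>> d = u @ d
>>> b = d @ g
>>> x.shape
(5, 7)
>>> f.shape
(5, 7)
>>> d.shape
(7, 7)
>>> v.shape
(7, 5)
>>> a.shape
(7, 7)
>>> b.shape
(7, 7)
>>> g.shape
(7, 7)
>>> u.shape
(7, 7)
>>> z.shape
(5, 7)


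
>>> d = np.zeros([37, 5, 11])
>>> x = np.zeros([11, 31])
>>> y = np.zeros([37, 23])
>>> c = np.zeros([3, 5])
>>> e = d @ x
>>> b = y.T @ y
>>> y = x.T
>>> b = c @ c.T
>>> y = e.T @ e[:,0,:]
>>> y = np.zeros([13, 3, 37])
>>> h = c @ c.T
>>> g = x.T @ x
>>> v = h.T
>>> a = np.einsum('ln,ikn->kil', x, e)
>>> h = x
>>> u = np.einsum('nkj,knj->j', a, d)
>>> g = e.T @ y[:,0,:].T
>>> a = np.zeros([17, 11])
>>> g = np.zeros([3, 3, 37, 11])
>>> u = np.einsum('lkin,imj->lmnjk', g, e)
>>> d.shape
(37, 5, 11)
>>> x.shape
(11, 31)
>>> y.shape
(13, 3, 37)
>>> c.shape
(3, 5)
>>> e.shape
(37, 5, 31)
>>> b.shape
(3, 3)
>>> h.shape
(11, 31)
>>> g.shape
(3, 3, 37, 11)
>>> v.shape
(3, 3)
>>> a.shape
(17, 11)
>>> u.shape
(3, 5, 11, 31, 3)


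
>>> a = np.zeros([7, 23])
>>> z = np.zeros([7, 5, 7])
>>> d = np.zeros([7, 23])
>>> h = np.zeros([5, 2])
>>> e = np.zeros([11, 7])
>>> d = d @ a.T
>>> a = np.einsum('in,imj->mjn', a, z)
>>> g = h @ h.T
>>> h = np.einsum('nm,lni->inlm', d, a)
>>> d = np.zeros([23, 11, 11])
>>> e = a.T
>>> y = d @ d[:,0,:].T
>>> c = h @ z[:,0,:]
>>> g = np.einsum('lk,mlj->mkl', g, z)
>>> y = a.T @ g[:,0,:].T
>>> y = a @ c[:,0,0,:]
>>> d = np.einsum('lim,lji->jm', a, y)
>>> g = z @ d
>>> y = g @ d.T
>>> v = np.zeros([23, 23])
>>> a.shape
(5, 7, 23)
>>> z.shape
(7, 5, 7)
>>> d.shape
(7, 23)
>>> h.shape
(23, 7, 5, 7)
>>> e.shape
(23, 7, 5)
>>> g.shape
(7, 5, 23)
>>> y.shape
(7, 5, 7)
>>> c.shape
(23, 7, 5, 7)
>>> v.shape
(23, 23)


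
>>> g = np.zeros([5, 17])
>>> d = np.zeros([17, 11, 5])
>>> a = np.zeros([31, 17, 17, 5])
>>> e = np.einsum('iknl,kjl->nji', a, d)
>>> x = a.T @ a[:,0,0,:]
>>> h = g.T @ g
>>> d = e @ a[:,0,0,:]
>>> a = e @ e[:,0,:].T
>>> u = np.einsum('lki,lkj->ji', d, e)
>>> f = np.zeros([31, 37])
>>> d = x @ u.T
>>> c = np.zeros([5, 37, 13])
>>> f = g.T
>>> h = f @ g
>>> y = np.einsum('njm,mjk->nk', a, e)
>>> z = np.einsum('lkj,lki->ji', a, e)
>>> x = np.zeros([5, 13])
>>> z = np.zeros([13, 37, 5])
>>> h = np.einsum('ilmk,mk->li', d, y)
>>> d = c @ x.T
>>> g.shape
(5, 17)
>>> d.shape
(5, 37, 5)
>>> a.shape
(17, 11, 17)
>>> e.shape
(17, 11, 31)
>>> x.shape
(5, 13)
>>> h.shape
(17, 5)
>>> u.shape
(31, 5)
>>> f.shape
(17, 5)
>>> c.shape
(5, 37, 13)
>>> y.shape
(17, 31)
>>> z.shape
(13, 37, 5)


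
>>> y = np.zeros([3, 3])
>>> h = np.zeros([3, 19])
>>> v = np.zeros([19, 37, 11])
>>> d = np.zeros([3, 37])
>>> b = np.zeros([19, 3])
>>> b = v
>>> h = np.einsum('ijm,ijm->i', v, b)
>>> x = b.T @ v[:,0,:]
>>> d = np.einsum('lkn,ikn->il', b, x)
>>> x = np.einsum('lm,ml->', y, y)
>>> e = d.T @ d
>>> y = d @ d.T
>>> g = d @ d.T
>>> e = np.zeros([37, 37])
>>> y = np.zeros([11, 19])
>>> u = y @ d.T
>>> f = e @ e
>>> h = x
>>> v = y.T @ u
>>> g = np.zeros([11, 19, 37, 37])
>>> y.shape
(11, 19)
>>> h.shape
()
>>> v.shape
(19, 11)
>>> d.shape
(11, 19)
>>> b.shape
(19, 37, 11)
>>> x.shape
()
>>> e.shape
(37, 37)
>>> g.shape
(11, 19, 37, 37)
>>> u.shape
(11, 11)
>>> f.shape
(37, 37)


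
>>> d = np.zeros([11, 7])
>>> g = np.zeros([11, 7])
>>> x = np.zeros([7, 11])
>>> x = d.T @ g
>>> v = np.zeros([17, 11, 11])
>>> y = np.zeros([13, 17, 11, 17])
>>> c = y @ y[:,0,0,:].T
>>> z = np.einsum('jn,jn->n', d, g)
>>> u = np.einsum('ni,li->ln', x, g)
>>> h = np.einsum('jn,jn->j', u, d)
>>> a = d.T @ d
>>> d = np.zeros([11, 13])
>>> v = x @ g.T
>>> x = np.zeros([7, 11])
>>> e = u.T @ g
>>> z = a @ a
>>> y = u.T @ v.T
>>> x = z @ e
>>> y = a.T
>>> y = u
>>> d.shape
(11, 13)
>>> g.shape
(11, 7)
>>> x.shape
(7, 7)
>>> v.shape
(7, 11)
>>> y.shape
(11, 7)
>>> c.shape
(13, 17, 11, 13)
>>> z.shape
(7, 7)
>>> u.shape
(11, 7)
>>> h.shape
(11,)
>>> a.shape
(7, 7)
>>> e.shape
(7, 7)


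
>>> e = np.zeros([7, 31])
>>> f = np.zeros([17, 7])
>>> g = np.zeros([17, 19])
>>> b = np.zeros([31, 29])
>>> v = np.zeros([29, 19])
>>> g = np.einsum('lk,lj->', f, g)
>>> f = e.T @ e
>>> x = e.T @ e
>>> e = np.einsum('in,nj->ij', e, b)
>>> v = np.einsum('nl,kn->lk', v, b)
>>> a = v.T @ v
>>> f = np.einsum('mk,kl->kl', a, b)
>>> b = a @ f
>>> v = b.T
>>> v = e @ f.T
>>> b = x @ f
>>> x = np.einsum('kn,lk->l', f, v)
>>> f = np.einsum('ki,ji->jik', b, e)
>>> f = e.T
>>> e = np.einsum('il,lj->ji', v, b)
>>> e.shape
(29, 7)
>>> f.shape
(29, 7)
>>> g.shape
()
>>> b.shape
(31, 29)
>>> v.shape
(7, 31)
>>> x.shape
(7,)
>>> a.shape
(31, 31)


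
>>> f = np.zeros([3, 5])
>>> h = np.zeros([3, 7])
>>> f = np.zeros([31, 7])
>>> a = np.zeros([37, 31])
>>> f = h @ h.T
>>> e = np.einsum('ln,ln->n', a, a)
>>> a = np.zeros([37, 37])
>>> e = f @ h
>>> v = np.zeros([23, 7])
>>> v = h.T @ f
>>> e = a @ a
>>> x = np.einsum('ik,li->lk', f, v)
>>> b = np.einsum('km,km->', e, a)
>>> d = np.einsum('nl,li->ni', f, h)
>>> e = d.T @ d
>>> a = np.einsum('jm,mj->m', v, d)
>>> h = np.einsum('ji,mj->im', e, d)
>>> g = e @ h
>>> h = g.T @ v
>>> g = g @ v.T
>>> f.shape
(3, 3)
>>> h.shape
(3, 3)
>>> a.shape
(3,)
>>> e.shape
(7, 7)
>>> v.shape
(7, 3)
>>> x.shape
(7, 3)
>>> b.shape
()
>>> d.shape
(3, 7)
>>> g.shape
(7, 7)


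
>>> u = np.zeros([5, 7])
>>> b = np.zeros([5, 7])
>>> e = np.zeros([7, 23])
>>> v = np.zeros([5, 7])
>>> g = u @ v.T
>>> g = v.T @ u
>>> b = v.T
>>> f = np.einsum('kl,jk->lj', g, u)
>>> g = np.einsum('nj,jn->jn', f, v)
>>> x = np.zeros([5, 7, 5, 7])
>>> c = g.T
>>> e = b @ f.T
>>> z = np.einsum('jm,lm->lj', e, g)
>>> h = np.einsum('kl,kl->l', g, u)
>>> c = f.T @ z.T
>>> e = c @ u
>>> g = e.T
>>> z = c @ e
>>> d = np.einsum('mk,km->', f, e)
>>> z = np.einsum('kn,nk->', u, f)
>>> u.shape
(5, 7)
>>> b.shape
(7, 5)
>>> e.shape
(5, 7)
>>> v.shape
(5, 7)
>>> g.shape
(7, 5)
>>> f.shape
(7, 5)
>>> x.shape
(5, 7, 5, 7)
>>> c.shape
(5, 5)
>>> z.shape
()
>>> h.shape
(7,)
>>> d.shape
()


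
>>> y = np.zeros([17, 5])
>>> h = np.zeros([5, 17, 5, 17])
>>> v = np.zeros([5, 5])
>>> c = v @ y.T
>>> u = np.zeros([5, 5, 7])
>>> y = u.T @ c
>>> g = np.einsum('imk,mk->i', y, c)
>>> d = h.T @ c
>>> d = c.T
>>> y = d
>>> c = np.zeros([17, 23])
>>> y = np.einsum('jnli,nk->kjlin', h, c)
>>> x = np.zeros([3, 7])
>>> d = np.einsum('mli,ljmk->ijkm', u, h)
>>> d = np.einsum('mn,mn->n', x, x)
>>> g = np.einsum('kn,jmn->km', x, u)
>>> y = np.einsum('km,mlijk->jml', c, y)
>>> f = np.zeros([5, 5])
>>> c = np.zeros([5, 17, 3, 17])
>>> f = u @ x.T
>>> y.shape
(17, 23, 5)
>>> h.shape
(5, 17, 5, 17)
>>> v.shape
(5, 5)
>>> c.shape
(5, 17, 3, 17)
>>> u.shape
(5, 5, 7)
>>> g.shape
(3, 5)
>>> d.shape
(7,)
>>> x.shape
(3, 7)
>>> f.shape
(5, 5, 3)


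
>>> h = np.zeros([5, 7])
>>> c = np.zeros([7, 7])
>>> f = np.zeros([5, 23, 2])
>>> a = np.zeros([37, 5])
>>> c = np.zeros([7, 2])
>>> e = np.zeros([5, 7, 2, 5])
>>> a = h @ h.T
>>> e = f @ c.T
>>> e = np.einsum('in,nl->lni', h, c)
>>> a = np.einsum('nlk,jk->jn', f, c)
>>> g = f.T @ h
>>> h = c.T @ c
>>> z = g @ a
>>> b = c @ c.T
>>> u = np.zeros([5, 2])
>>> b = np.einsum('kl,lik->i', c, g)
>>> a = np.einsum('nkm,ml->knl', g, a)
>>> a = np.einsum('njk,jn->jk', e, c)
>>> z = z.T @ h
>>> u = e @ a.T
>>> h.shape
(2, 2)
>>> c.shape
(7, 2)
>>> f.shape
(5, 23, 2)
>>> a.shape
(7, 5)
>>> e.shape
(2, 7, 5)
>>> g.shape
(2, 23, 7)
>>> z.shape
(5, 23, 2)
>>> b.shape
(23,)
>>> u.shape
(2, 7, 7)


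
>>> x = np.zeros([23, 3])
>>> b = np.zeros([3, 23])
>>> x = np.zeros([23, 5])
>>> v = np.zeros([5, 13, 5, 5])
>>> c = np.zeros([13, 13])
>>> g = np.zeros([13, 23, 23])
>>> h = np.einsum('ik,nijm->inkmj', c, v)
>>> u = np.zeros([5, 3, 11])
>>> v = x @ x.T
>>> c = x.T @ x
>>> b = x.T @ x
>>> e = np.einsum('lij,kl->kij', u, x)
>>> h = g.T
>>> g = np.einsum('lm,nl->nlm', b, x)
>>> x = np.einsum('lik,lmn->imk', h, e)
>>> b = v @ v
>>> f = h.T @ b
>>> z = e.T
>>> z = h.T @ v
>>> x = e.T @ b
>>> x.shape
(11, 3, 23)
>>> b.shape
(23, 23)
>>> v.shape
(23, 23)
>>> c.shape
(5, 5)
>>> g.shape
(23, 5, 5)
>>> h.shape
(23, 23, 13)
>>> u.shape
(5, 3, 11)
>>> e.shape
(23, 3, 11)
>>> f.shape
(13, 23, 23)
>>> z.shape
(13, 23, 23)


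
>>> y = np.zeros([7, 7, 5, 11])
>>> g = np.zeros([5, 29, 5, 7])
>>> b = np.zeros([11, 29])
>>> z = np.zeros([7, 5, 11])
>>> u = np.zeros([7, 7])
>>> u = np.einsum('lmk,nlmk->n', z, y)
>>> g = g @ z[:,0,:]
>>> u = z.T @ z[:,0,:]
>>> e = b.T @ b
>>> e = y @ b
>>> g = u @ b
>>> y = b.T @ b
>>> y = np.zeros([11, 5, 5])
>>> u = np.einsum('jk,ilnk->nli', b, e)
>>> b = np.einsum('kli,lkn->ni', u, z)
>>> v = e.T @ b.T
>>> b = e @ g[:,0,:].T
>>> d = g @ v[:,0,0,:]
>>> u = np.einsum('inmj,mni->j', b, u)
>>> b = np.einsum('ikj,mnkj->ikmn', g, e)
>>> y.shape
(11, 5, 5)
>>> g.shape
(11, 5, 29)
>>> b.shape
(11, 5, 7, 7)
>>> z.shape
(7, 5, 11)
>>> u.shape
(11,)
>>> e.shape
(7, 7, 5, 29)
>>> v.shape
(29, 5, 7, 11)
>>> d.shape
(11, 5, 11)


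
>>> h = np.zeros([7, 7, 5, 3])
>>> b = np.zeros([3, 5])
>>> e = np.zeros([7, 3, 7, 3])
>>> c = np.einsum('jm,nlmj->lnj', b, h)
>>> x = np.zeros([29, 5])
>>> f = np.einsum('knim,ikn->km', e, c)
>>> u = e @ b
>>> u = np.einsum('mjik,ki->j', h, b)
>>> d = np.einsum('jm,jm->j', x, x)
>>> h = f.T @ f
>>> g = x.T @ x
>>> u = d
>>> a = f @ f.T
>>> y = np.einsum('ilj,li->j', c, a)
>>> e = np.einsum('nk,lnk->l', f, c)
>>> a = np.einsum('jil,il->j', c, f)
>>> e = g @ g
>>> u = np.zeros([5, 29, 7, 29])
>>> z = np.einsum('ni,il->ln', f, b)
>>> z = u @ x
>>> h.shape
(3, 3)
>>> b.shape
(3, 5)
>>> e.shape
(5, 5)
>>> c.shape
(7, 7, 3)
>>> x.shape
(29, 5)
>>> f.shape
(7, 3)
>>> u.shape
(5, 29, 7, 29)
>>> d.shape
(29,)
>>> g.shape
(5, 5)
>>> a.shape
(7,)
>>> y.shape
(3,)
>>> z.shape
(5, 29, 7, 5)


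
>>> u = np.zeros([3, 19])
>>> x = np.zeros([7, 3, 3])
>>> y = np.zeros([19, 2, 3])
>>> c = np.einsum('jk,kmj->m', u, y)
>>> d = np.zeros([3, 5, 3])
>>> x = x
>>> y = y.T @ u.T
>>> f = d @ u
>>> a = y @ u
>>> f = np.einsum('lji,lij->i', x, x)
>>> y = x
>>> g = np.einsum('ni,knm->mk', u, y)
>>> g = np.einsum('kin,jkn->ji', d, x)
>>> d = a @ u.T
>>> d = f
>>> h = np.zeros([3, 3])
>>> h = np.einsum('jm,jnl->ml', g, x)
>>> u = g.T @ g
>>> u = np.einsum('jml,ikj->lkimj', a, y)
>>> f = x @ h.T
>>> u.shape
(19, 3, 7, 2, 3)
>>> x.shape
(7, 3, 3)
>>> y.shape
(7, 3, 3)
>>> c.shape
(2,)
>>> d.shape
(3,)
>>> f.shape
(7, 3, 5)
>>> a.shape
(3, 2, 19)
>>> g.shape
(7, 5)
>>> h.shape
(5, 3)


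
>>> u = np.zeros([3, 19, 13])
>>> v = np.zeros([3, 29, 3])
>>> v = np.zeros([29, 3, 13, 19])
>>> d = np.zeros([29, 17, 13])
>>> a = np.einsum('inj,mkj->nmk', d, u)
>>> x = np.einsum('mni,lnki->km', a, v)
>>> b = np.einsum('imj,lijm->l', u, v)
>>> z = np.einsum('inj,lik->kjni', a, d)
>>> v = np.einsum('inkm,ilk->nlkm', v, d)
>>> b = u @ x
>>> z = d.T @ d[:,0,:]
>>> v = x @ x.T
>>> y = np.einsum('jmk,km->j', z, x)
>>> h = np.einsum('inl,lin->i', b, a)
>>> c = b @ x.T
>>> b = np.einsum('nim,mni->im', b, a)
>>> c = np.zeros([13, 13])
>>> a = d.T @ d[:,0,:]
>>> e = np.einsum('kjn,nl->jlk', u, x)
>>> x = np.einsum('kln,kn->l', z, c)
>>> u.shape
(3, 19, 13)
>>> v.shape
(13, 13)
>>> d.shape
(29, 17, 13)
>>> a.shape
(13, 17, 13)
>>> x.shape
(17,)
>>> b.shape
(19, 17)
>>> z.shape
(13, 17, 13)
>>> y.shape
(13,)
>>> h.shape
(3,)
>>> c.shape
(13, 13)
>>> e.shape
(19, 17, 3)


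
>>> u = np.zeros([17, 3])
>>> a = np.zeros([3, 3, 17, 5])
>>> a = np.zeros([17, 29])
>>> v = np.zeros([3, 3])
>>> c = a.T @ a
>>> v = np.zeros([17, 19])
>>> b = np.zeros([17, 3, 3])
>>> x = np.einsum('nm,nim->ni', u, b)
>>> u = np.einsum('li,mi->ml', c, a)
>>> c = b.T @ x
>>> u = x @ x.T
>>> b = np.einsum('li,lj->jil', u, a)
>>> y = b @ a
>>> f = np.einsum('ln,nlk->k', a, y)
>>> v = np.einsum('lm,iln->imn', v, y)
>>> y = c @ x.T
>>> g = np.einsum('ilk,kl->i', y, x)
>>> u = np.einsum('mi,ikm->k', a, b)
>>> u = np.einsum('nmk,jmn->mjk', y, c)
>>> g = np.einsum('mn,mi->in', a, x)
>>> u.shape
(3, 3, 17)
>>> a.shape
(17, 29)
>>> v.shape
(29, 19, 29)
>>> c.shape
(3, 3, 3)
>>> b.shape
(29, 17, 17)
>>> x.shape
(17, 3)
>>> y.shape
(3, 3, 17)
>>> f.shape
(29,)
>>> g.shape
(3, 29)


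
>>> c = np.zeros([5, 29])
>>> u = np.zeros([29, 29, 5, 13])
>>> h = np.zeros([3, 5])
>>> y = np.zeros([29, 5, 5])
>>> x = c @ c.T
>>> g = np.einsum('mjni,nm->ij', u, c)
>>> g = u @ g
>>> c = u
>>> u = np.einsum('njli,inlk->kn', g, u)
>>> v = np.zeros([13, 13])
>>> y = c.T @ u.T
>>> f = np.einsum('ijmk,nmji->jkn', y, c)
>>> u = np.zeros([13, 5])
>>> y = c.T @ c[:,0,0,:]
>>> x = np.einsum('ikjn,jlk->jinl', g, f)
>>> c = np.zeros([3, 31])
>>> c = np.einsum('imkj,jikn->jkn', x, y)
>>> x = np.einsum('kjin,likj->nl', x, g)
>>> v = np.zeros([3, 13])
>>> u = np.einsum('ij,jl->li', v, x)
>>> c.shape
(13, 29, 13)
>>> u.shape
(29, 3)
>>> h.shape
(3, 5)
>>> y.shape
(13, 5, 29, 13)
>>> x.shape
(13, 29)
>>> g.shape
(29, 29, 5, 29)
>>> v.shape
(3, 13)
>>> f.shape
(5, 13, 29)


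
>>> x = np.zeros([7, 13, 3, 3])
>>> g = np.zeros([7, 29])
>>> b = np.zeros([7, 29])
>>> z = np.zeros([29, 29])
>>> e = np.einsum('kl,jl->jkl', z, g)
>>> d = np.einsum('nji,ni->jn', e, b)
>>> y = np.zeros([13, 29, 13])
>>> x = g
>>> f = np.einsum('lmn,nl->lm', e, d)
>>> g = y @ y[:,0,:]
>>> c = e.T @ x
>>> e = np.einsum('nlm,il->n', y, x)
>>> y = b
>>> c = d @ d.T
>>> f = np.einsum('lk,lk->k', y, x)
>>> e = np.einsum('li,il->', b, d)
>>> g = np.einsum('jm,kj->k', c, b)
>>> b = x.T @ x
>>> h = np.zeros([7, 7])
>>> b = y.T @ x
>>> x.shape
(7, 29)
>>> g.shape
(7,)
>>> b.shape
(29, 29)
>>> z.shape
(29, 29)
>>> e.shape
()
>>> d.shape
(29, 7)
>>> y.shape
(7, 29)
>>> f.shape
(29,)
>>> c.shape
(29, 29)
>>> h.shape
(7, 7)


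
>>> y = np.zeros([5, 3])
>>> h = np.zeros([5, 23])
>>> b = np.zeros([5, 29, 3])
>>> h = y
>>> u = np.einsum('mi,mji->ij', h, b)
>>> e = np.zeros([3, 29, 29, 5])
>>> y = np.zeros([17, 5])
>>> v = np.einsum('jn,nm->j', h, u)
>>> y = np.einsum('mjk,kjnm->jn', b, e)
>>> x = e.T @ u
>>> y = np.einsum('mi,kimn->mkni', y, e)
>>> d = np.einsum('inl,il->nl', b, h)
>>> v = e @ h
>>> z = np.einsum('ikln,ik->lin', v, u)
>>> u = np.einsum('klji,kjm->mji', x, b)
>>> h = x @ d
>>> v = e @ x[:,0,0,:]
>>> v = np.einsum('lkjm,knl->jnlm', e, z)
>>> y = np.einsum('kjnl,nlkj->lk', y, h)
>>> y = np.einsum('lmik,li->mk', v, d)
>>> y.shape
(3, 5)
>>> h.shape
(5, 29, 29, 3)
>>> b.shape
(5, 29, 3)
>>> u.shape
(3, 29, 29)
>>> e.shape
(3, 29, 29, 5)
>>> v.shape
(29, 3, 3, 5)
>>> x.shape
(5, 29, 29, 29)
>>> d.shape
(29, 3)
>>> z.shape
(29, 3, 3)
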